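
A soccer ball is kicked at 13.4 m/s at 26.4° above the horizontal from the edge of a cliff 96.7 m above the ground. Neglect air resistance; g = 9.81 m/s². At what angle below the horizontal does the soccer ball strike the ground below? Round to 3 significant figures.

74.7°

v_x = 13.4 cos 26.4° = 12.00 m/s.
At impact |v_y| = √(v_y0² + 2 g h) = √(5.958² + 2×9.81×96.7) = 43.96 m/s.
Angle below horizontal = arctan(|v_y| / v_x) = arctan(43.96 / 12.00) = 74.7°.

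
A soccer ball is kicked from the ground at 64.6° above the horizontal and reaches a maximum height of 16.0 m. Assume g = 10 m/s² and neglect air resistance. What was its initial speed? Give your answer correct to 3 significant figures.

19.8 m/s

At maximum height v_y = 0, so (v₀ sin θ)² = 2 g H.
v₀ sin 64.6° = √(2 × 10 × 16.0) = 17.89 m/s.
v₀ = 17.89 / sin 64.6° = 17.89 / 0.9033 = 19.8 m/s.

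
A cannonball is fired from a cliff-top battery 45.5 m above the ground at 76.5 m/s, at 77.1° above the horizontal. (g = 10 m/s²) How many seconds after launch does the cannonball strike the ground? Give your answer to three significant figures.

15.5 s

Vertical component: v_y = 76.5 sin 77.1° = 74.57 m/s.
Taking up as positive with launch at y = 45.5 m, landing at y = 0: 0 = 45.5 + 74.57 t − ½(10) t².
Solving 5.000 t² − 74.57 t − 45.5 = 0 gives t = [74.57 + √(74.57² + 4·5.000·45.5)] / 10.00 = 15.5 s.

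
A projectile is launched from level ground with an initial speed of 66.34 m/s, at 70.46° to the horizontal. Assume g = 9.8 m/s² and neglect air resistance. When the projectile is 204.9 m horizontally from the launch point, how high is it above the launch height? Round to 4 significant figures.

v_x = 66.34 cos 70.46° = 22.188 m/s, v_y0 = 66.34 sin 70.46° = 62.519 m/s.
Time to reach x = 204.9 m: t = x / v_x = 204.9 / 22.188 = 9.2347 s.
y = v_y0 t − ½ g t² = 62.519×9.2347 − 4.900×9.2347² = 159.5 m.

159.5 m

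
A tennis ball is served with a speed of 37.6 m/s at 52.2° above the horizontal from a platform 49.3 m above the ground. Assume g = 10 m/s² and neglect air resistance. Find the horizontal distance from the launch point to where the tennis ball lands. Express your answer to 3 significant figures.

168 m

Components: v_x = 37.6 cos 52.2° = 23.05 m/s, v_y = 37.6 sin 52.2° = 29.71 m/s.
Vertical: 0 = 49.3 + 29.71 t − ½(10) t² ⇒ 5.000 t² − 29.71 t − 49.3 = 0.
t = [29.71 + √(882.7 + 986.0)] / 10.00 = 7.294 s.
Horizontal: R = v_x · t = 23.05 × 7.294 = 168 m.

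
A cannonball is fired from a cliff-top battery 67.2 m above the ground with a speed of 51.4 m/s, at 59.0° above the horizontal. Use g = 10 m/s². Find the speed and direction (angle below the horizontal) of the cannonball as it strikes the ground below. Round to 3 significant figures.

63.1 m/s at 65.2° below the horizontal

v_x = 51.4 cos 59.0° = 26.47 m/s (constant).
|v_y| at impact = √((44.06)² + 2×10×67.2) = 57.32 m/s.
Speed = √(26.47² + 57.32²) = 63.1 m/s; angle = arctan(57.32/26.47) = 65.2° below horizontal.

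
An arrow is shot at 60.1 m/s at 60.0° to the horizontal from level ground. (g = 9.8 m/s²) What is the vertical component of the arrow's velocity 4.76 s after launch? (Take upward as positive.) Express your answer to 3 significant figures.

Initial vertical component: v_y0 = 60.1 sin 60.0° = 52.05 m/s.
v_y(t) = v_y0 − g t = 52.05 − 9.8 × 4.76 = 5.40 m/s.

5.40 m/s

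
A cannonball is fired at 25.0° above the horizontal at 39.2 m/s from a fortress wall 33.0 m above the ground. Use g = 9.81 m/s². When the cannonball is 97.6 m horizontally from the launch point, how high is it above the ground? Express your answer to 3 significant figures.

41.5 m

v_x = 39.2 cos 25.0° = 35.53 m/s, v_y0 = 39.2 sin 25.0° = 16.57 m/s.
Time to reach x = 97.6 m: t = x / v_x = 97.6 / 35.53 = 2.747 s.
y = 33.0 + v_y0 t − ½ g t² = 33.0 + 16.57×2.747 − 4.905×2.747² = 41.5 m.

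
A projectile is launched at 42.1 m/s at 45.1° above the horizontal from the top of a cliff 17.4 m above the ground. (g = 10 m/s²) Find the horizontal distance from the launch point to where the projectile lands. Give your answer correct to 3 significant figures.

193 m

Components: v_x = 42.1 cos 45.1° = 29.72 m/s, v_y = 42.1 sin 45.1° = 29.82 m/s.
Vertical: 0 = 17.4 + 29.82 t − ½(10) t² ⇒ 5.000 t² − 29.82 t − 17.4 = 0.
t = [29.82 + √(889.2 + 348.0)] / 10.00 = 6.499 s.
Horizontal: R = v_x · t = 29.72 × 6.499 = 193 m.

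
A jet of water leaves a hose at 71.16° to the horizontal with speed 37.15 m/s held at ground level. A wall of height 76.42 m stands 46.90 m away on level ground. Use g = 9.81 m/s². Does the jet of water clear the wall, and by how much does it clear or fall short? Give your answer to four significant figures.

No — it falls 13.93 m short of clearing the wall.

v_x = 37.15 cos 71.16° = 11.997 m/s; v_y0 = 37.15 sin 71.16° = 35.160 m/s.
Time to reach the wall: t = 46.90 / 11.997 = 3.9093 s.
Height at that point: y = 35.160×3.9093 − 4.905×3.9093² = 62.490 m.
That is 76.42 − 62.490 = 13.93 m below the top of the wall, so the jet of water does not clear it.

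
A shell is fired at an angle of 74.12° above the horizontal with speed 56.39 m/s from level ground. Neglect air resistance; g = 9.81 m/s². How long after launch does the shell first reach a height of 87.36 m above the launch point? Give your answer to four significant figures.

v_y0 = 56.39 sin 74.12° = 54.238 m/s.
Set y = v_y0 t − ½ g t² = 87.36: 4.905 t² − 54.238 t + 87.36 = 0.
t = [54.238 ± √(2941.8 − 1714.0)] / 9.81 = (54.238 ± 35.040) / 9.81, giving t = 1.957 s or t = 9.101 s.
The shell is on the way up at the first time, so t = 1.957 s.

1.957 s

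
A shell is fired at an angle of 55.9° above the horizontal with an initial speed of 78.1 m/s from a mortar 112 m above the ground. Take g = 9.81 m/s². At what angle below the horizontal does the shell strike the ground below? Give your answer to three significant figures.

61.3°

v_x = 78.1 cos 55.9° = 43.79 m/s.
At impact |v_y| = √(v_y0² + 2 g h) = √(64.67² + 2×9.81×112) = 79.87 m/s.
Angle below horizontal = arctan(|v_y| / v_x) = arctan(79.87 / 43.79) = 61.3°.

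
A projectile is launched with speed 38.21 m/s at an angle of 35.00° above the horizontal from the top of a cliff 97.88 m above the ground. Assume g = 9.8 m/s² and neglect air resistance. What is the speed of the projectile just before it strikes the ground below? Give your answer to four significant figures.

v_x = 38.21 cos 35.00° = 31.300 m/s is unchanged throughout.
For the vertical component, v_y² = v_y0² + 2 g h = (21.916)² + 2×9.8×97.88 = 2398.8, so |v_y| = 48.978 m/s.
Impact speed = √(v_x² + v_y²) = √(979.69 + 2398.8) = 58.12 m/s.

58.12 m/s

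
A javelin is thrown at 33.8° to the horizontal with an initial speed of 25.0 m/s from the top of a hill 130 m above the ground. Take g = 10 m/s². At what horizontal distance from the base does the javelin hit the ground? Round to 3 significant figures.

Components: v_x = 25.0 cos 33.8° = 20.77 m/s, v_y = 25.0 sin 33.8° = 13.91 m/s.
Vertical: 0 = 130 + 13.91 t − ½(10) t² ⇒ 5.000 t² − 13.91 t − 130 = 0.
t = [13.91 + √(193.5 + 2600)] / 10.00 = 6.676 s.
Horizontal: R = v_x · t = 20.77 × 6.676 = 139 m.

139 m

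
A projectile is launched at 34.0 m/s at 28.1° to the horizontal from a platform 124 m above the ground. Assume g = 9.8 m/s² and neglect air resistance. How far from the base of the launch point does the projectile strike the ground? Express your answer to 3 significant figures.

Components: v_x = 34.0 cos 28.1° = 29.99 m/s, v_y = 34.0 sin 28.1° = 16.01 m/s.
Vertical: 0 = 124 + 16.01 t − ½(9.8) t² ⇒ 4.900 t² − 16.01 t − 124 = 0.
t = [16.01 + √(256.3 + 2430)] / 9.800 = 6.922 s.
Horizontal: R = v_x · t = 29.99 × 6.922 = 208 m.

208 m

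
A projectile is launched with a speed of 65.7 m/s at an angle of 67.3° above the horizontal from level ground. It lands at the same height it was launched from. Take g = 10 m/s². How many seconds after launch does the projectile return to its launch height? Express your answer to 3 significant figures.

Vertical component: v_y = 65.7 sin 67.3° = 60.61 m/s.
For a projectile landing at launch height, time of flight is t = 2 v_y / g = 2 × 60.61 / 10 = 12.1 s.

12.1 s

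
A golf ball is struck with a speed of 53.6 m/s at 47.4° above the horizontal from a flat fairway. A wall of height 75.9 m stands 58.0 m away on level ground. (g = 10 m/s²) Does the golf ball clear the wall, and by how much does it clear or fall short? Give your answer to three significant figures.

No — it falls 25.6 m short of clearing the wall.

v_x = 53.6 cos 47.4° = 36.28 m/s; v_y0 = 53.6 sin 47.4° = 39.45 m/s.
Time to reach the wall: t = 58.0 / 36.28 = 1.599 s.
Height at that point: y = 39.45×1.599 − 5.000×1.599² = 50.30 m.
That is 75.9 − 50.30 = 25.6 m below the top of the wall, so the golf ball does not clear it.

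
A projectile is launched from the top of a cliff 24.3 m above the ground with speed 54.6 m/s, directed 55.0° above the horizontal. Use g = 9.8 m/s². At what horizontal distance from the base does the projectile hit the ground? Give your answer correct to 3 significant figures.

Components: v_x = 54.6 cos 55.0° = 31.32 m/s, v_y = 54.6 sin 55.0° = 44.73 m/s.
Vertical: 0 = 24.3 + 44.73 t − ½(9.8) t² ⇒ 4.900 t² − 44.73 t − 24.3 = 0.
t = [44.73 + √(2001 + 476.3)] / 9.800 = 9.643 s.
Horizontal: R = v_x · t = 31.32 × 9.643 = 302 m.

302 m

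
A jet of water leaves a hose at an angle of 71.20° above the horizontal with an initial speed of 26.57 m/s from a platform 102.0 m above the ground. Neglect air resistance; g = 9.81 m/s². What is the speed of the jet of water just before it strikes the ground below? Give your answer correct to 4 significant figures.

v_x = 26.57 cos 71.20° = 8.5626 m/s is unchanged throughout.
For the vertical component, v_y² = v_y0² + 2 g h = (25.152)² + 2×9.81×102.0 = 2633.9, so |v_y| = 51.322 m/s.
Impact speed = √(v_x² + v_y²) = √(73.318 + 2633.9) = 52.03 m/s.

52.03 m/s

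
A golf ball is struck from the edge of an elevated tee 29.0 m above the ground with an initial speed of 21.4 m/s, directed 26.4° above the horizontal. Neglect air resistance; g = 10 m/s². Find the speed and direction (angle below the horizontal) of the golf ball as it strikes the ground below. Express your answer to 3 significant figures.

v_x = 21.4 cos 26.4° = 19.17 m/s (constant).
|v_y| at impact = √((9.515)² + 2×10×29.0) = 25.89 m/s.
Speed = √(19.17² + 25.89²) = 32.2 m/s; angle = arctan(25.89/19.17) = 53.5° below horizontal.

32.2 m/s at 53.5° below the horizontal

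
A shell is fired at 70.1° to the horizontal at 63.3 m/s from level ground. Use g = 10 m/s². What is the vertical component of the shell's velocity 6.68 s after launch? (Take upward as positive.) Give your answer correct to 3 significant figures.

Initial vertical component: v_y0 = 63.3 sin 70.1° = 59.52 m/s.
v_y(t) = v_y0 − g t = 59.52 − 10 × 6.68 = -7.28 m/s.

-7.28 m/s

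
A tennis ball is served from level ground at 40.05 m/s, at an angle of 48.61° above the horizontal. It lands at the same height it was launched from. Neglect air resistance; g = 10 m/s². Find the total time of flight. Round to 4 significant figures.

Vertical component: v_y = 40.05 sin 48.61° = 30.047 m/s.
For a projectile landing at launch height, time of flight is t = 2 v_y / g = 2 × 30.047 / 10 = 6.009 s.

6.009 s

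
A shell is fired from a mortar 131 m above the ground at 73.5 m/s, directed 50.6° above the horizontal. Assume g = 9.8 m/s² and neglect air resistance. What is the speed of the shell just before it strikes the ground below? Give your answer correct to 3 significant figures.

89.3 m/s

v_x = 73.5 cos 50.6° = 46.65 m/s is unchanged throughout.
For the vertical component, v_y² = v_y0² + 2 g h = (56.80)² + 2×9.8×131 = 5794, so |v_y| = 76.12 m/s.
Impact speed = √(v_x² + v_y²) = √(2176 + 5794) = 89.3 m/s.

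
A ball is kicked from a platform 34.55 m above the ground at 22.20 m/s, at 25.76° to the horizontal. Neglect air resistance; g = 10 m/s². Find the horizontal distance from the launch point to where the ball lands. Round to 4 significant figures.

Components: v_x = 22.20 cos 25.76° = 19.994 m/s, v_y = 22.20 sin 25.76° = 9.6482 m/s.
Vertical: 0 = 34.55 + 9.6482 t − ½(10) t² ⇒ 5.000 t² − 9.6482 t − 34.55 = 0.
t = [9.6482 + √(93.088 + 691.00)] / 10.00 = 3.7650 s.
Horizontal: R = v_x · t = 19.994 × 3.7650 = 75.28 m.

75.28 m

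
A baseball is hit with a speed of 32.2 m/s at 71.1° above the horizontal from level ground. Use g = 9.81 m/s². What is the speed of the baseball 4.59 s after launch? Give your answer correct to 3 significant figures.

v_x = 32.2 cos 71.1° = 10.43 m/s (constant).
v_y(t) = 32.2 sin 71.1° − g t = 30.46 − 9.81 × 4.59 = -14.57 m/s.
Speed = √(v_x² + v_y²) = √(108.8 + 212.3) = 17.9 m/s.

17.9 m/s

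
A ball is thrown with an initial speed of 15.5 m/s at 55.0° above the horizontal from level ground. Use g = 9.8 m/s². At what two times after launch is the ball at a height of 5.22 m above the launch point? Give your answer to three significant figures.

0.512 s and 2.08 s

v_y0 = 15.5 sin 55.0° = 12.70 m/s.
Set y = v_y0 t − ½ g t² = 5.22: 4.900 t² − 12.70 t + 5.22 = 0.
t = [12.70 ± √(161.3 − 102.3)] / 9.8 = (12.70 ± 7.681) / 9.8, giving t = 0.512 s or t = 2.08 s.
So the ball is at 5.22 m at t = 0.512 s (rising) and t = 2.08 s (falling).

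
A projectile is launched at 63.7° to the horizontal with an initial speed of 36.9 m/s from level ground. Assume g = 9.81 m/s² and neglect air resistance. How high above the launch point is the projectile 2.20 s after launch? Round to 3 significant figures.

v_y0 = 36.9 sin 63.7° = 33.08 m/s.
y(t) = v_y0 t − ½ g t² = 33.08×2.20 − 4.905×2.20² = 49.0 m.

49.0 m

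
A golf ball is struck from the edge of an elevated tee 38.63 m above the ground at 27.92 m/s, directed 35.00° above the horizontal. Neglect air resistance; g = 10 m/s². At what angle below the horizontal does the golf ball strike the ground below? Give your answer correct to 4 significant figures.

v_x = 27.92 cos 35.00° = 22.871 m/s.
At impact |v_y| = √(v_y0² + 2 g h) = √(16.014² + 2×10×38.63) = 32.079 m/s.
Angle below horizontal = arctan(|v_y| / v_x) = arctan(32.079 / 22.871) = 54.51°.

54.51°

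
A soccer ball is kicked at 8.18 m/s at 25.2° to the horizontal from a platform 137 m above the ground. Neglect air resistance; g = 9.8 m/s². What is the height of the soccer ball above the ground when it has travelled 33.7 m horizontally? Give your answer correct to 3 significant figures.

51.3 m

v_x = 8.18 cos 25.2° = 7.401 m/s, v_y0 = 8.18 sin 25.2° = 3.483 m/s.
Time to reach x = 33.7 m: t = x / v_x = 33.7 / 7.401 = 4.553 s.
y = 137 + v_y0 t − ½ g t² = 137 + 3.483×4.553 − 4.900×4.553² = 51.3 m.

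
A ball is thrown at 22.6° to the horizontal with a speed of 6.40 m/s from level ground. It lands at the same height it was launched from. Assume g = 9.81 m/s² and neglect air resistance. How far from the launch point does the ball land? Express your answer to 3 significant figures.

2.96 m

For level ground, R = v₀² sin(2θ) / g.
sin(2 × 22.6°) = sin 45.20° = 0.7096.
R = (6.40)² × 0.7096 / 9.81 = 2.96 m.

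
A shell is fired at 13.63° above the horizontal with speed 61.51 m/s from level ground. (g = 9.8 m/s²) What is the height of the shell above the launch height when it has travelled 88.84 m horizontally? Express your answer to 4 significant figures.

v_x = 61.51 cos 13.63° = 59.778 m/s, v_y0 = 61.51 sin 13.63° = 14.495 m/s.
Time to reach x = 88.84 m: t = x / v_x = 88.84 / 59.778 = 1.4862 s.
y = v_y0 t − ½ g t² = 14.495×1.4862 − 4.900×1.4862² = 10.72 m.

10.72 m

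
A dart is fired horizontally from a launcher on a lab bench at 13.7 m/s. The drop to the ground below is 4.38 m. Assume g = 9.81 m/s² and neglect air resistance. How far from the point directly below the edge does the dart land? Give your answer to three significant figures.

12.9 m

Initial vertical velocity is zero, so the fall time comes from h = ½ g t²: t = √(2 × 4.38 / 9.81) = 0.9450 s.
Horizontal motion is uniform at 13.7 m/s, so x = 13.7 × 0.9450 = 12.9 m.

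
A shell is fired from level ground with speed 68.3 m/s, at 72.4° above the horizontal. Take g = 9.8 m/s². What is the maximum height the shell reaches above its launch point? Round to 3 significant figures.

Vertical component of launch velocity: v_y = 68.3 sin 72.4° = 65.10 m/s.
At the highest point the vertical velocity is zero, so v_y² = 2 g h_max.
h_max = (65.10)² / (2 × 9.8) = 4238 / 19.60 = 216 m.

216 m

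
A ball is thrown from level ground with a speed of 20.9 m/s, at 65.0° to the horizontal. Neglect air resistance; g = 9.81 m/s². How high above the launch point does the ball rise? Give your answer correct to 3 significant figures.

18.3 m

Vertical component of launch velocity: v_y = 20.9 sin 65.0° = 18.94 m/s.
At the highest point the vertical velocity is zero, so v_y² = 2 g h_max.
h_max = (18.94)² / (2 × 9.81) = 358.7 / 19.62 = 18.3 m.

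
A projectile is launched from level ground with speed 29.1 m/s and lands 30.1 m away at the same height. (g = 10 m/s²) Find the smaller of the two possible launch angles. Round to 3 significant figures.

Level-ground range: R = v₀² sin(2θ)/g ⇒ sin 2θ = R g / v₀² = 30.1×10/29.1² = 0.3555.
2θ = arcsin(0.3555) = 20.82° or 180° − 20.82° = 159.18°.
So θ = 10.4° or θ = 79.6°.

10.4°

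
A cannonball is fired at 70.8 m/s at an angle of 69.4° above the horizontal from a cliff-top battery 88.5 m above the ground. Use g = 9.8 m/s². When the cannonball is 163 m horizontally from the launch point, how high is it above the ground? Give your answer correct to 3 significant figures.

312 m

v_x = 70.8 cos 69.4° = 24.91 m/s, v_y0 = 70.8 sin 69.4° = 66.27 m/s.
Time to reach x = 163 m: t = x / v_x = 163 / 24.91 = 6.544 s.
y = 88.5 + v_y0 t − ½ g t² = 88.5 + 66.27×6.544 − 4.900×6.544² = 312 m.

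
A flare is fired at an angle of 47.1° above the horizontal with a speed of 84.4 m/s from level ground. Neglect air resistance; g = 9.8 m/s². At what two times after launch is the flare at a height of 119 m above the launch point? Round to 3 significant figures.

v_y0 = 84.4 sin 47.1° = 61.83 m/s.
Set y = v_y0 t − ½ g t² = 119: 4.900 t² − 61.83 t + 119 = 0.
t = [61.83 ± √(3823 − 2332)] / 9.8 = (61.83 ± 38.61) / 9.8, giving t = 2.37 s or t = 10.2 s.
So the flare is at 119 m at t = 2.37 s (rising) and t = 10.2 s (falling).

2.37 s and 10.2 s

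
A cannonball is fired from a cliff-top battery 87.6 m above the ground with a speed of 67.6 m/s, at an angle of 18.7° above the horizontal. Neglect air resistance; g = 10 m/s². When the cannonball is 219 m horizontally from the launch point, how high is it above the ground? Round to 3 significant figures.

v_x = 67.6 cos 18.7° = 64.03 m/s, v_y0 = 67.6 sin 18.7° = 21.67 m/s.
Time to reach x = 219 m: t = x / v_x = 219 / 64.03 = 3.420 s.
y = 87.6 + v_y0 t − ½ g t² = 87.6 + 21.67×3.420 − 5.000×3.420² = 103 m.

103 m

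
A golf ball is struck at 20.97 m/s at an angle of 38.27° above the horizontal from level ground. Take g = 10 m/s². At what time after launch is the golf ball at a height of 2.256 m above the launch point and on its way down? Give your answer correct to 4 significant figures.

v_y0 = 20.97 sin 38.27° = 12.988 m/s.
Set y = v_y0 t − ½ g t² = 2.256: 5.000 t² − 12.988 t + 2.256 = 0.
t = [12.988 ± √(168.69 − 45.120)] / 10 = (12.988 ± 11.116) / 10, giving t = 0.1872 s or t = 2.410 s.
On the way down corresponds to the larger root: t = 2.410 s.

2.410 s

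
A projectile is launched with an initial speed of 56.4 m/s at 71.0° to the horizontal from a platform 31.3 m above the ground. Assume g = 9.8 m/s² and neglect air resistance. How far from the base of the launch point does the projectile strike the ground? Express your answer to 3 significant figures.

Components: v_x = 56.4 cos 71.0° = 18.36 m/s, v_y = 56.4 sin 71.0° = 53.33 m/s.
Vertical: 0 = 31.3 + 53.33 t − ½(9.8) t² ⇒ 4.900 t² − 53.33 t − 31.3 = 0.
t = [53.33 + √(2844 + 613.5)] / 9.800 = 11.44 s.
Horizontal: R = v_x · t = 18.36 × 11.44 = 210 m.

210 m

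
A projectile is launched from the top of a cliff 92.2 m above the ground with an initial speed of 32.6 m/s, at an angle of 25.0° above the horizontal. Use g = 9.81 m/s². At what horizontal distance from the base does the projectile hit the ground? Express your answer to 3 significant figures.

176 m

Components: v_x = 32.6 cos 25.0° = 29.55 m/s, v_y = 32.6 sin 25.0° = 13.78 m/s.
Vertical: 0 = 92.2 + 13.78 t − ½(9.81) t² ⇒ 4.905 t² − 13.78 t − 92.2 = 0.
t = [13.78 + √(189.9 + 1809)] / 9.810 = 5.962 s.
Horizontal: R = v_x · t = 29.55 × 5.962 = 176 m.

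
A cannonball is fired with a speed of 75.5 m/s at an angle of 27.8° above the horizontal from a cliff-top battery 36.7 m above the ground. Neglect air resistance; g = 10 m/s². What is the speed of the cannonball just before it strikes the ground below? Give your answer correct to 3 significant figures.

80.2 m/s

v_x = 75.5 cos 27.8° = 66.79 m/s is unchanged throughout.
For the vertical component, v_y² = v_y0² + 2 g h = (35.21)² + 2×10×36.7 = 1974, so |v_y| = 44.43 m/s.
Impact speed = √(v_x² + v_y²) = √(4461 + 1974) = 80.2 m/s.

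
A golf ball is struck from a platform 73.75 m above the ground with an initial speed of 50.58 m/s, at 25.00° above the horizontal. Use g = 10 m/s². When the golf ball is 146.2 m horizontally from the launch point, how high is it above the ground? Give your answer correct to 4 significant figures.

v_x = 50.58 cos 25.00° = 45.841 m/s, v_y0 = 50.58 sin 25.00° = 21.376 m/s.
Time to reach x = 146.2 m: t = x / v_x = 146.2 / 45.841 = 3.1893 s.
y = 73.75 + v_y0 t − ½ g t² = 73.75 + 21.376×3.1893 − 5.000×3.1893² = 91.07 m.

91.07 m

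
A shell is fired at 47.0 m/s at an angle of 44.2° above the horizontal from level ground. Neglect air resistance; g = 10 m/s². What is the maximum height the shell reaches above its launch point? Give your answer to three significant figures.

53.7 m

Vertical component of launch velocity: v_y = 47.0 sin 44.2° = 32.77 m/s.
At the highest point the vertical velocity is zero, so v_y² = 2 g h_max.
h_max = (32.77)² / (2 × 10) = 1074 / 20.00 = 53.7 m.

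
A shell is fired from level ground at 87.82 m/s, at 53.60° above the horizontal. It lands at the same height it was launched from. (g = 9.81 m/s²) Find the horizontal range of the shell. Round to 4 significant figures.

751.0 m

For level ground, R = v₀² sin(2θ) / g.
sin(2 × 53.60°) = sin 107.20° = 0.9553.
R = (87.82)² × 0.9553 / 9.81 = 751.0 m.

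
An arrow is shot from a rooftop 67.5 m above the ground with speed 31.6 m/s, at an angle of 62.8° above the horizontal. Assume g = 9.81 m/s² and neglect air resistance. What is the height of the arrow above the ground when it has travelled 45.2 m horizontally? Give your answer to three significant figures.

107 m

v_x = 31.6 cos 62.8° = 14.44 m/s, v_y0 = 31.6 sin 62.8° = 28.11 m/s.
Time to reach x = 45.2 m: t = x / v_x = 45.2 / 14.44 = 3.130 s.
y = 67.5 + v_y0 t − ½ g t² = 67.5 + 28.11×3.130 − 4.905×3.130² = 107 m.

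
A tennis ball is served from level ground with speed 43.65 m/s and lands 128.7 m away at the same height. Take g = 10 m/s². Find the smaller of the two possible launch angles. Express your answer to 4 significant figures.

21.25°

Level-ground range: R = v₀² sin(2θ)/g ⇒ sin 2θ = R g / v₀² = 128.7×10/43.65² = 0.6755.
2θ = arcsin(0.6755) = 42.493° or 180° − 42.493° = 137.507°.
So θ = 21.25° or θ = 68.75°.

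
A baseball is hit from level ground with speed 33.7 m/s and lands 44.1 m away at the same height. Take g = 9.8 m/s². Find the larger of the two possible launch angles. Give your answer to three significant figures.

78.8°

Level-ground range: R = v₀² sin(2θ)/g ⇒ sin 2θ = R g / v₀² = 44.1×9.8/33.7² = 0.3805.
2θ = arcsin(0.3805) = 22.36° or 180° − 22.36° = 157.64°.
So θ = 11.2° or θ = 78.8°.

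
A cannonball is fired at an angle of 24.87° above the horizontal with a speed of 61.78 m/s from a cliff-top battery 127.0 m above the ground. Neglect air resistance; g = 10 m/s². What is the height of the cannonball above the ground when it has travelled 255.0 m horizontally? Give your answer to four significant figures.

v_x = 61.78 cos 24.87° = 56.051 m/s, v_y0 = 61.78 sin 24.87° = 25.982 m/s.
Time to reach x = 255.0 m: t = x / v_x = 255.0 / 56.051 = 4.5494 s.
y = 127.0 + v_y0 t − ½ g t² = 127.0 + 25.982×4.5494 − 5.000×4.5494² = 141.7 m.

141.7 m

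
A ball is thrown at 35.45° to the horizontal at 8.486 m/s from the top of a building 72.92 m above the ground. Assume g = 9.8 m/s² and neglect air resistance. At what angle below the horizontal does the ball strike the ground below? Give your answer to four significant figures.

79.72°

v_x = 8.486 cos 35.45° = 6.9129 m/s.
At impact |v_y| = √(v_y0² + 2 g h) = √(4.9218² + 2×9.8×72.92) = 38.124 m/s.
Angle below horizontal = arctan(|v_y| / v_x) = arctan(38.124 / 6.9129) = 79.72°.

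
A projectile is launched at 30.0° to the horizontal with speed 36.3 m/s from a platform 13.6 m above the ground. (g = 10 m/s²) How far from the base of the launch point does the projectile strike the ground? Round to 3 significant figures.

Components: v_x = 36.3 cos 30.0° = 31.44 m/s, v_y = 36.3 sin 30.0° = 18.15 m/s.
Vertical: 0 = 13.6 + 18.15 t − ½(10) t² ⇒ 5.000 t² − 18.15 t − 13.6 = 0.
t = [18.15 + √(329.4 + 272.0)] / 10.00 = 4.267 s.
Horizontal: R = v_x · t = 31.44 × 4.267 = 134 m.

134 m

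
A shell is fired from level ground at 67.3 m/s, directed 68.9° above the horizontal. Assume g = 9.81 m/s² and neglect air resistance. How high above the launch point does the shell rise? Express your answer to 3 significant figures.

201 m

Vertical component of launch velocity: v_y = 67.3 sin 68.9° = 62.79 m/s.
At the highest point the vertical velocity is zero, so v_y² = 2 g h_max.
h_max = (62.79)² / (2 × 9.81) = 3943 / 19.62 = 201 m.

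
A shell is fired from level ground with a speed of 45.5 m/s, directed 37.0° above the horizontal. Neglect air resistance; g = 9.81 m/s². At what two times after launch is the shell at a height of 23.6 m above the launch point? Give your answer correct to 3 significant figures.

v_y0 = 45.5 sin 37.0° = 27.38 m/s.
Set y = v_y0 t − ½ g t² = 23.6: 4.905 t² − 27.38 t + 23.6 = 0.
t = [27.38 ± √(749.7 − 463.0)] / 9.81 = (27.38 ± 16.93) / 9.81, giving t = 1.07 s or t = 4.52 s.
So the shell is at 23.6 m at t = 1.07 s (rising) and t = 4.52 s (falling).

1.07 s and 4.52 s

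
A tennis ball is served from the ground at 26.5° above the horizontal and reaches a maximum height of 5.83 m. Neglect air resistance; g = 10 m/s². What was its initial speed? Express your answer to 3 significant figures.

24.2 m/s

At maximum height v_y = 0, so (v₀ sin θ)² = 2 g H.
v₀ sin 26.5° = √(2 × 10 × 5.83) = 10.80 m/s.
v₀ = 10.80 / sin 26.5° = 10.80 / 0.4462 = 24.2 m/s.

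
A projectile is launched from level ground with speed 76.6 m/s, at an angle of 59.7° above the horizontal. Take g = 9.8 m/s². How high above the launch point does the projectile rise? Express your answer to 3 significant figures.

Vertical component of launch velocity: v_y = 76.6 sin 59.7° = 66.14 m/s.
At the highest point the vertical velocity is zero, so v_y² = 2 g h_max.
h_max = (66.14)² / (2 × 9.8) = 4374 / 19.60 = 223 m.

223 m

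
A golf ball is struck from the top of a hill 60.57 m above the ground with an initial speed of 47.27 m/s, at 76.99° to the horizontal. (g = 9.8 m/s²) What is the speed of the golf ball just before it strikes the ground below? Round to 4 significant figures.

58.49 m/s

v_x = 47.27 cos 76.99° = 10.641 m/s is unchanged throughout.
For the vertical component, v_y² = v_y0² + 2 g h = (46.057)² + 2×9.8×60.57 = 3308.4, so |v_y| = 57.519 m/s.
Impact speed = √(v_x² + v_y²) = √(113.23 + 3308.4) = 58.49 m/s.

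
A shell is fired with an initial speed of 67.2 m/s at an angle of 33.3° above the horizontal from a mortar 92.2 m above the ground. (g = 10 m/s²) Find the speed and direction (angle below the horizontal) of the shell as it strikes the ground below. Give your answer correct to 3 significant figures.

79.7 m/s at 45.2° below the horizontal

v_x = 67.2 cos 33.3° = 56.17 m/s (constant).
|v_y| at impact = √((36.89)² + 2×10×92.2) = 56.61 m/s.
Speed = √(56.17² + 56.61²) = 79.7 m/s; angle = arctan(56.61/56.17) = 45.2° below horizontal.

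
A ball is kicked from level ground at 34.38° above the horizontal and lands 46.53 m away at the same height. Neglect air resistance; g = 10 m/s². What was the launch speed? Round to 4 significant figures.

On level ground, R = v₀² sin(2θ) / g, so v₀ = √(R g / sin 2θ).
sin(2 × 34.38°) = 0.9321.
v₀ = √(46.53 × 10 / 0.9321) = √499.20 = 22.34 m/s.

22.34 m/s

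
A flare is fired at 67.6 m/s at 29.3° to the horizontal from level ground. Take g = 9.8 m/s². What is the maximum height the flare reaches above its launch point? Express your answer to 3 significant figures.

55.8 m

Vertical component of launch velocity: v_y = 67.6 sin 29.3° = 33.08 m/s.
At the highest point the vertical velocity is zero, so v_y² = 2 g h_max.
h_max = (33.08)² / (2 × 9.8) = 1094 / 19.60 = 55.8 m.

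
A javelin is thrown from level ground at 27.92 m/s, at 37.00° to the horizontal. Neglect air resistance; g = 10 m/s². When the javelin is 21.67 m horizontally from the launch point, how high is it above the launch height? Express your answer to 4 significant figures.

11.61 m

v_x = 27.92 cos 37.00° = 22.298 m/s, v_y0 = 27.92 sin 37.00° = 16.803 m/s.
Time to reach x = 21.67 m: t = x / v_x = 21.67 / 22.298 = 0.97184 s.
y = v_y0 t − ½ g t² = 16.803×0.97184 − 5.000×0.97184² = 11.61 m.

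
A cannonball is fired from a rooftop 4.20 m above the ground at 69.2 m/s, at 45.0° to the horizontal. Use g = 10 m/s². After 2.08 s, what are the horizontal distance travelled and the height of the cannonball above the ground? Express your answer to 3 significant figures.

v_x = 69.2 cos 45.0° = 48.93 m/s; v_y0 = 69.2 sin 45.0° = 48.93 m/s.
x = v_x t = 48.93 × 2.08 = 102 m.
y = 4.20 + v_y0 t − ½ g t² = 84.3 m.

x = 102 m, y = 84.3 m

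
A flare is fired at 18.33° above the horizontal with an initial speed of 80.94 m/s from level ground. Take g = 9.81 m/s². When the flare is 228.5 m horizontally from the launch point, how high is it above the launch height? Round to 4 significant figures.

32.32 m

v_x = 80.94 cos 18.33° = 76.833 m/s, v_y0 = 80.94 sin 18.33° = 25.455 m/s.
Time to reach x = 228.5 m: t = x / v_x = 228.5 / 76.833 = 2.9740 s.
y = v_y0 t − ½ g t² = 25.455×2.9740 − 4.905×2.9740² = 32.32 m.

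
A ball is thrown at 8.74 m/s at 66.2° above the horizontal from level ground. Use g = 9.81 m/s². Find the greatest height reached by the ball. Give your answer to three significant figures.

Vertical component of launch velocity: v_y = 8.74 sin 66.2° = 7.997 m/s.
At the highest point the vertical velocity is zero, so v_y² = 2 g h_max.
h_max = (7.997)² / (2 × 9.81) = 63.95 / 19.62 = 3.26 m.

3.26 m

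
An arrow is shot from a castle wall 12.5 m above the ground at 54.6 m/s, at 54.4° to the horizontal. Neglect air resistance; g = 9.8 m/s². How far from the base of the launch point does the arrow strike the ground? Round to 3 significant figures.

Components: v_x = 54.6 cos 54.4° = 31.78 m/s, v_y = 54.6 sin 54.4° = 44.40 m/s.
Vertical: 0 = 12.5 + 44.40 t − ½(9.8) t² ⇒ 4.900 t² − 44.40 t − 12.5 = 0.
t = [44.40 + √(1971 + 245.0)] / 9.800 = 9.334 s.
Horizontal: R = v_x · t = 31.78 × 9.334 = 297 m.

297 m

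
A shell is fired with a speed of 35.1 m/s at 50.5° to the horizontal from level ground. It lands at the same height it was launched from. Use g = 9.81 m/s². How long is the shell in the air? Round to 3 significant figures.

5.52 s

Vertical component: v_y = 35.1 sin 50.5° = 27.08 m/s.
For a projectile landing at launch height, time of flight is t = 2 v_y / g = 2 × 27.08 / 9.81 = 5.52 s.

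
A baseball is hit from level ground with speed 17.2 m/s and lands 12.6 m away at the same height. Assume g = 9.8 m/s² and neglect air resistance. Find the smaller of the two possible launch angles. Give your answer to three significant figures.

Level-ground range: R = v₀² sin(2θ)/g ⇒ sin 2θ = R g / v₀² = 12.6×9.8/17.2² = 0.4174.
2θ = arcsin(0.4174) = 24.67° or 180° − 24.67° = 155.33°.
So θ = 12.3° or θ = 77.7°.

12.3°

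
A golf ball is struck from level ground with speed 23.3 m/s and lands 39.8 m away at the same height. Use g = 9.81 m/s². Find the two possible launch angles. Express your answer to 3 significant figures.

23.0° and 67.0°

Level-ground range: R = v₀² sin(2θ)/g ⇒ sin 2θ = R g / v₀² = 39.8×9.81/23.3² = 0.7192.
2θ = arcsin(0.7192) = 45.99° or 180° − 45.99° = 134.01°.
So θ = 23.0° or θ = 67.0°.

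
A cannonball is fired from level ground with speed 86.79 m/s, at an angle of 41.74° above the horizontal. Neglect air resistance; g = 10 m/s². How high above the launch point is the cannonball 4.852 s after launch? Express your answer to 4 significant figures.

162.6 m

v_y0 = 86.79 sin 41.74° = 57.781 m/s.
y(t) = v_y0 t − ½ g t² = 57.781×4.852 − 5.000×4.852² = 162.6 m.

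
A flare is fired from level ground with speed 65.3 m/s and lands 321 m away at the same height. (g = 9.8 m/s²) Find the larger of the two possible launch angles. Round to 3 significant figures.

Level-ground range: R = v₀² sin(2θ)/g ⇒ sin 2θ = R g / v₀² = 321×9.8/65.3² = 0.7377.
2θ = arcsin(0.7377) = 47.54° or 180° − 47.54° = 132.46°.
So θ = 23.8° or θ = 66.2°.

66.2°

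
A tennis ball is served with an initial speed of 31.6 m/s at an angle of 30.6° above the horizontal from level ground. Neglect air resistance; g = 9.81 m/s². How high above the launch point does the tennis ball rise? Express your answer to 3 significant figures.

13.2 m

Vertical component of launch velocity: v_y = 31.6 sin 30.6° = 16.09 m/s.
At the highest point the vertical velocity is zero, so v_y² = 2 g h_max.
h_max = (16.09)² / (2 × 9.81) = 258.9 / 19.62 = 13.2 m.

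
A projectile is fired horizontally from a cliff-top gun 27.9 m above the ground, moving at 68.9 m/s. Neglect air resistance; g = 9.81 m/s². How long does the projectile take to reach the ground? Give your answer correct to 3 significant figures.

The horizontal speed doesn't affect the fall. With v_y0 = 0, h = ½ g t².
t = √(2 × 27.9 / 9.81) = √5.688 = 2.38 s.

2.38 s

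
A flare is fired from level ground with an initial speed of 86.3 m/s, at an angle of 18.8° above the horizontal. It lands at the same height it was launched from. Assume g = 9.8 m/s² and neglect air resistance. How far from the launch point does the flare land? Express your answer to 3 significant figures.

464 m

Components: v_x = 86.3 cos 18.8° = 81.70 m/s, v_y = 86.3 sin 18.8° = 27.81 m/s.
Time of flight (same landing height): t = 2 v_y / g = 2 × 27.81 / 9.8 = 5.676 s.
Range: R = v_x · t = 81.70 × 5.676 = 464 m.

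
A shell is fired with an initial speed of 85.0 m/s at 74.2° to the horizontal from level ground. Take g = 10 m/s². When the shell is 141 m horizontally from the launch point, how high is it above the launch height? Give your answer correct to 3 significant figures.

v_x = 85.0 cos 74.2° = 23.14 m/s, v_y0 = 85.0 sin 74.2° = 81.79 m/s.
Time to reach x = 141 m: t = x / v_x = 141 / 23.14 = 6.093 s.
y = v_y0 t − ½ g t² = 81.79×6.093 − 5.000×6.093² = 313 m.

313 m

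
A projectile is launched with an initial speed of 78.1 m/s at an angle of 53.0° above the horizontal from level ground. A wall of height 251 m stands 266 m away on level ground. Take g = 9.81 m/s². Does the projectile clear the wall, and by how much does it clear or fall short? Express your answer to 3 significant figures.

No — it falls 55.1 m short of clearing the wall.

v_x = 78.1 cos 53.0° = 47.00 m/s; v_y0 = 78.1 sin 53.0° = 62.37 m/s.
Time to reach the wall: t = 266 / 47.00 = 5.660 s.
Height at that point: y = 62.37×5.660 − 4.905×5.660² = 195.9 m.
That is 251 − 195.9 = 55.1 m below the top of the wall, so the projectile does not clear it.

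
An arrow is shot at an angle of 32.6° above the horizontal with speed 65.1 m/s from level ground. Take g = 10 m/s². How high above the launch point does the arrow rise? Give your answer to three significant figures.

Vertical component of launch velocity: v_y = 65.1 sin 32.6° = 35.07 m/s.
At the highest point the vertical velocity is zero, so v_y² = 2 g h_max.
h_max = (35.07)² / (2 × 10) = 1230 / 20.00 = 61.5 m.

61.5 m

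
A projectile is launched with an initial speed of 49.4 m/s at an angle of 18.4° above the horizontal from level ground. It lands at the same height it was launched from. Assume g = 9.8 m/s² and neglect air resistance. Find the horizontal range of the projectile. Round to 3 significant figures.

149 m

Components: v_x = 49.4 cos 18.4° = 46.87 m/s, v_y = 49.4 sin 18.4° = 15.59 m/s.
Time of flight (same landing height): t = 2 v_y / g = 2 × 15.59 / 9.8 = 3.182 s.
Range: R = v_x · t = 46.87 × 3.182 = 149 m.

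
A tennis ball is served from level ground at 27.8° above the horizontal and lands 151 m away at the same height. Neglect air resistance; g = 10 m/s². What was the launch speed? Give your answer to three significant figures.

On level ground, R = v₀² sin(2θ) / g, so v₀ = √(R g / sin 2θ).
sin(2 × 27.8°) = 0.8251.
v₀ = √(151 × 10 / 0.8251) = √1830 = 42.8 m/s.

42.8 m/s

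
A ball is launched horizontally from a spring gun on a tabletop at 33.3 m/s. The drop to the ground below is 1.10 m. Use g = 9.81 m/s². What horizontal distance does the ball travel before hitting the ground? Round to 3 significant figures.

15.8 m

Initial vertical velocity is zero, so the fall time comes from h = ½ g t²: t = √(2 × 1.10 / 9.81) = 0.4736 s.
Horizontal motion is uniform at 33.3 m/s, so x = 33.3 × 0.4736 = 15.8 m.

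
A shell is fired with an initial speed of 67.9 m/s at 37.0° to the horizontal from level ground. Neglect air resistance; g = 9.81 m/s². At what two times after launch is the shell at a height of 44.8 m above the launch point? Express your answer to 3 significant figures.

v_y0 = 67.9 sin 37.0° = 40.86 m/s.
Set y = v_y0 t − ½ g t² = 44.8: 4.905 t² − 40.86 t + 44.8 = 0.
t = [40.86 ± √(1670 − 879.0)] / 9.81 = (40.86 ± 28.12) / 9.81, giving t = 1.30 s or t = 7.03 s.
So the shell is at 44.8 m at t = 1.30 s (rising) and t = 7.03 s (falling).

1.30 s and 7.03 s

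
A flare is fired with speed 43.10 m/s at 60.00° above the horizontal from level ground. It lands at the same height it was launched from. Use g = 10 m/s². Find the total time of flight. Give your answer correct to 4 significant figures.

Vertical component: v_y = 43.10 sin 60.00° = 37.326 m/s.
For a projectile landing at launch height, time of flight is t = 2 v_y / g = 2 × 37.326 / 10 = 7.465 s.

7.465 s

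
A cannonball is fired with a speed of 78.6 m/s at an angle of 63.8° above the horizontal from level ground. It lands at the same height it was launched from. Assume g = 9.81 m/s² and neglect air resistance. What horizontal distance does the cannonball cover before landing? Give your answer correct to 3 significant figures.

499 m

For level ground, R = v₀² sin(2θ) / g.
sin(2 × 63.8°) = sin 127.6° = 0.7923.
R = (78.6)² × 0.7923 / 9.81 = 499 m.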